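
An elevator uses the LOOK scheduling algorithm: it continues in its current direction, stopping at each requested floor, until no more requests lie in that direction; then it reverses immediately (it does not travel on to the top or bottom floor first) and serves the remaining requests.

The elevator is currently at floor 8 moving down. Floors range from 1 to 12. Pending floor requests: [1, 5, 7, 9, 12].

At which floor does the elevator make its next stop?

Answer: 7

Derivation:
Current floor: 8, direction: down
Requests above: [9, 12]
Requests below: [1, 5, 7]
Moving down and requests lie below → nearest below is max([1, 5, 7]) = 7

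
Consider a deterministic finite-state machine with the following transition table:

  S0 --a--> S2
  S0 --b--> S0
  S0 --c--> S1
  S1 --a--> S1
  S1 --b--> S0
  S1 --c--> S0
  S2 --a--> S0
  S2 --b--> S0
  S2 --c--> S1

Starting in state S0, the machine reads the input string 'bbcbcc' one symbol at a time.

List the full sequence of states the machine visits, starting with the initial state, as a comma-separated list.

Start: S0
  read 'b': S0 --b--> S0
  read 'b': S0 --b--> S0
  read 'c': S0 --c--> S1
  read 'b': S1 --b--> S0
  read 'c': S0 --c--> S1
  read 'c': S1 --c--> S0

Answer: S0, S0, S0, S1, S0, S1, S0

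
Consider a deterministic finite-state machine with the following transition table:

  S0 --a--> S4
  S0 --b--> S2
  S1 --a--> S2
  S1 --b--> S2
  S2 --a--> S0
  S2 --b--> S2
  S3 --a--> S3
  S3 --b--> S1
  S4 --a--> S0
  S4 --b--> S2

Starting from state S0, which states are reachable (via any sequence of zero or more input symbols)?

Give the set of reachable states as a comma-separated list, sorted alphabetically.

Answer: S0, S2, S4

Derivation:
BFS from S0:
  visit S0: S0--a-->S4 (new), S0--b-->S2 (new)
  visit S4: S4--a-->S0 (seen), S4--b-->S2 (seen)
  visit S2: S2--a-->S0 (seen), S2--b-->S2 (seen)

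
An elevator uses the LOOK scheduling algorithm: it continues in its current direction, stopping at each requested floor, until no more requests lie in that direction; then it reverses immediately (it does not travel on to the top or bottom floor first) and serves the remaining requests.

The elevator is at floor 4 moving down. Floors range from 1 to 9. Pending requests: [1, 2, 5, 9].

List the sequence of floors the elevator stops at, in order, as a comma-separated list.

Answer: 2, 1, 5, 9

Derivation:
Current: 4, moving DOWN
Serve below first (descending): [2, 1]
Then reverse, serve above (ascending): [5, 9]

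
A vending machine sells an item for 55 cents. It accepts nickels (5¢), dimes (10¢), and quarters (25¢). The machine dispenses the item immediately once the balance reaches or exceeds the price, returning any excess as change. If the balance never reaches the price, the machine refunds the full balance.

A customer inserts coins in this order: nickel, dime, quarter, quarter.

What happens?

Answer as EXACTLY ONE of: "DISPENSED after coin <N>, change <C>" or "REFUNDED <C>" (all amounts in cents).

Price: 55¢
Coin 1 (nickel, 5¢): balance = 5¢
Coin 2 (dime, 10¢): balance = 15¢
Coin 3 (quarter, 25¢): balance = 40¢
Coin 4 (quarter, 25¢): balance = 65¢
  → balance >= price → DISPENSE, change = 65 - 55 = 10¢

Answer: DISPENSED after coin 4, change 10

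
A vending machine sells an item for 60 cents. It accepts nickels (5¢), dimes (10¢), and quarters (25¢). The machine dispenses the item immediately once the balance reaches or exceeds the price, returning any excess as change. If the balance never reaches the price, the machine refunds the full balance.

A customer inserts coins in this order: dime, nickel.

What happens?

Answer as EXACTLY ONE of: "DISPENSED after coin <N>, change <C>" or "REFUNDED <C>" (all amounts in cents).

Answer: REFUNDED 15

Derivation:
Price: 60¢
Coin 1 (dime, 10¢): balance = 10¢
Coin 2 (nickel, 5¢): balance = 15¢
All coins inserted, balance 15¢ < price 60¢ → REFUND 15¢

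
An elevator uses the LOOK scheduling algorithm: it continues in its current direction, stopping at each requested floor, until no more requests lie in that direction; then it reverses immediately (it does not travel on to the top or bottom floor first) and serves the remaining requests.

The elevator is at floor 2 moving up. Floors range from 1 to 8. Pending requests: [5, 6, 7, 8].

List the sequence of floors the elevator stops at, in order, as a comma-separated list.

Current: 2, moving UP
Serve above first (ascending): [5, 6, 7, 8]
Then reverse, serve below (descending): []

Answer: 5, 6, 7, 8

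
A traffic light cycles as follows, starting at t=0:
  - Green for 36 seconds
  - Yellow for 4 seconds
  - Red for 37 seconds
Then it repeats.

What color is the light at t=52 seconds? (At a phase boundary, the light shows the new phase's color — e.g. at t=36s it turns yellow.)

Cycle length = 36 + 4 + 37 = 77s
t = 52, phase_t = 52 mod 77 = 52
52 >= 40 → RED

Answer: red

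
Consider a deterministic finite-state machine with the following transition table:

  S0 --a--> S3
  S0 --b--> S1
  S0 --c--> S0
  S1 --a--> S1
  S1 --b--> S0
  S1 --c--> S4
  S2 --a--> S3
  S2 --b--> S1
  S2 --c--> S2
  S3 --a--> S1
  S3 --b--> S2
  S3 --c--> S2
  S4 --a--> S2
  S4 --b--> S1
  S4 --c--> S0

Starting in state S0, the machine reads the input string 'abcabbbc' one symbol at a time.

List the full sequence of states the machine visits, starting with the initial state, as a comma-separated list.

Start: S0
  read 'a': S0 --a--> S3
  read 'b': S3 --b--> S2
  read 'c': S2 --c--> S2
  read 'a': S2 --a--> S3
  read 'b': S3 --b--> S2
  read 'b': S2 --b--> S1
  read 'b': S1 --b--> S0
  read 'c': S0 --c--> S0

Answer: S0, S3, S2, S2, S3, S2, S1, S0, S0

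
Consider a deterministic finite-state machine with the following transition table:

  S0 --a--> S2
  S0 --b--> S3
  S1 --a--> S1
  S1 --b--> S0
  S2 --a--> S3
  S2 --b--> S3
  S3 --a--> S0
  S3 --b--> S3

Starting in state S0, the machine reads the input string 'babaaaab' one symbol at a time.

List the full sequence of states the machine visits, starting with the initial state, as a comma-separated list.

Answer: S0, S3, S0, S3, S0, S2, S3, S0, S3

Derivation:
Start: S0
  read 'b': S0 --b--> S3
  read 'a': S3 --a--> S0
  read 'b': S0 --b--> S3
  read 'a': S3 --a--> S0
  read 'a': S0 --a--> S2
  read 'a': S2 --a--> S3
  read 'a': S3 --a--> S0
  read 'b': S0 --b--> S3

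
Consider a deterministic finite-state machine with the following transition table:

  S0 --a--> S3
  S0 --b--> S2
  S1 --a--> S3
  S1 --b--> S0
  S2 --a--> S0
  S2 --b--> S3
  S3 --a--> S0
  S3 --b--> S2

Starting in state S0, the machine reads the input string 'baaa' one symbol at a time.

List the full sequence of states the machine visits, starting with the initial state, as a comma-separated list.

Start: S0
  read 'b': S0 --b--> S2
  read 'a': S2 --a--> S0
  read 'a': S0 --a--> S3
  read 'a': S3 --a--> S0

Answer: S0, S2, S0, S3, S0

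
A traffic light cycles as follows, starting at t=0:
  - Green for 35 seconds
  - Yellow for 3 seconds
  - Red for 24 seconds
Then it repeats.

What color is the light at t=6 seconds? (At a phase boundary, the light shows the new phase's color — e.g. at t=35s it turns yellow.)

Cycle length = 35 + 3 + 24 = 62s
t = 6, phase_t = 6 mod 62 = 6
6 < 35 (green end) → GREEN

Answer: green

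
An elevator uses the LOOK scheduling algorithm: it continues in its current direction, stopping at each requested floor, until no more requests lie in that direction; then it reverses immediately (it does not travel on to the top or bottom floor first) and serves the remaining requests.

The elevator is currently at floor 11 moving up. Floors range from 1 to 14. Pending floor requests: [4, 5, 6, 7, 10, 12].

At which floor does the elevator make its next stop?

Current floor: 11, direction: up
Requests above: [12]
Requests below: [4, 5, 6, 7, 10]
Moving up and requests lie above → nearest above is min([12]) = 12

Answer: 12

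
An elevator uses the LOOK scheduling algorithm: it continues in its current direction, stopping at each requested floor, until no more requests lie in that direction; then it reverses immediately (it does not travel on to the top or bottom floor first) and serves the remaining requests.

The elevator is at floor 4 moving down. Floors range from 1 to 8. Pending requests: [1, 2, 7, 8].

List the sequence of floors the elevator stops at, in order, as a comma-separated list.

Answer: 2, 1, 7, 8

Derivation:
Current: 4, moving DOWN
Serve below first (descending): [2, 1]
Then reverse, serve above (ascending): [7, 8]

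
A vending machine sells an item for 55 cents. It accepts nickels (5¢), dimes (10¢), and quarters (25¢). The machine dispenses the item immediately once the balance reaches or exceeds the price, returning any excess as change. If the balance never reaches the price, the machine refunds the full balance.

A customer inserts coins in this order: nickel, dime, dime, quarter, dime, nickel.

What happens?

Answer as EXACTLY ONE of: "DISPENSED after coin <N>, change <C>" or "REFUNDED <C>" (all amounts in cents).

Price: 55¢
Coin 1 (nickel, 5¢): balance = 5¢
Coin 2 (dime, 10¢): balance = 15¢
Coin 3 (dime, 10¢): balance = 25¢
Coin 4 (quarter, 25¢): balance = 50¢
Coin 5 (dime, 10¢): balance = 60¢
  → balance >= price → DISPENSE, change = 60 - 55 = 5¢

Answer: DISPENSED after coin 5, change 5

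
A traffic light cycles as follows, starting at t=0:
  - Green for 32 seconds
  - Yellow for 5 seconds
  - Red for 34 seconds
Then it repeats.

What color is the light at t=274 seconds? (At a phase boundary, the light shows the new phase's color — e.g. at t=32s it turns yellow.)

Answer: red

Derivation:
Cycle length = 32 + 5 + 34 = 71s
t = 274, phase_t = 274 mod 71 = 61
61 >= 37 → RED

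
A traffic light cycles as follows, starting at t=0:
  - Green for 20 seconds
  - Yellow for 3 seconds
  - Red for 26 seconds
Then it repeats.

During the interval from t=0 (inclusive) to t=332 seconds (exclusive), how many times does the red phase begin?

Cycle = 20+3+26 = 49s
red phase starts at t = k*49 + 23 for k=0,1,2,...
Need k*49+23 < 332 → k < 6.306
k ∈ {0, ..., 6} → 7 starts

Answer: 7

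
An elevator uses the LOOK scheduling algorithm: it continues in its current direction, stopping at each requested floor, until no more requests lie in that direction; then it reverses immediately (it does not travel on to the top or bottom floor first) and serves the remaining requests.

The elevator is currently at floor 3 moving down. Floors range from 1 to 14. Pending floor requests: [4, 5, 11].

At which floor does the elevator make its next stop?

Current floor: 3, direction: down
Requests above: [4, 5, 11]
Requests below: []
Moving down but no requests below → reverse; nearest above is min([4, 5, 11]) = 4

Answer: 4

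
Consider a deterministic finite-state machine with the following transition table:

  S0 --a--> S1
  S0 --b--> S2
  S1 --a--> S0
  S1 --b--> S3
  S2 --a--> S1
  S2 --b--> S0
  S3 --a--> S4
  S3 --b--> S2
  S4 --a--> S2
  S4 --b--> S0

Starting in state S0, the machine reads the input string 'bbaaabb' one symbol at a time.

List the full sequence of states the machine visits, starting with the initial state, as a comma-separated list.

Start: S0
  read 'b': S0 --b--> S2
  read 'b': S2 --b--> S0
  read 'a': S0 --a--> S1
  read 'a': S1 --a--> S0
  read 'a': S0 --a--> S1
  read 'b': S1 --b--> S3
  read 'b': S3 --b--> S2

Answer: S0, S2, S0, S1, S0, S1, S3, S2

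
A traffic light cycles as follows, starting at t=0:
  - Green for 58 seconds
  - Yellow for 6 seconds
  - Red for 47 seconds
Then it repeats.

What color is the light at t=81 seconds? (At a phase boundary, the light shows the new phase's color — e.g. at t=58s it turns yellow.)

Answer: red

Derivation:
Cycle length = 58 + 6 + 47 = 111s
t = 81, phase_t = 81 mod 111 = 81
81 >= 64 → RED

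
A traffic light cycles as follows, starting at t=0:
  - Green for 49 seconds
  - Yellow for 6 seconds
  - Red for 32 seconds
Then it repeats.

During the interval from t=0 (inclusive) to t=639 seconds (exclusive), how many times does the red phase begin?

Answer: 7

Derivation:
Cycle = 49+6+32 = 87s
red phase starts at t = k*87 + 55 for k=0,1,2,...
Need k*87+55 < 639 → k < 6.713
k ∈ {0, ..., 6} → 7 starts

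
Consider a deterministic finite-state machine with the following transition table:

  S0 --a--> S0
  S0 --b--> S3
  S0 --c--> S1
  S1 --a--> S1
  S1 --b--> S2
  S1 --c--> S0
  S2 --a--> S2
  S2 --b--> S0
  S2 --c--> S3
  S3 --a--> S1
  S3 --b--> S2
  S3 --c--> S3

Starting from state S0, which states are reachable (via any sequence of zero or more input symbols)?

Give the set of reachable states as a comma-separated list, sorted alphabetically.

BFS from S0:
  visit S0: S0--a-->S0 (seen), S0--b-->S3 (new), S0--c-->S1 (new)
  visit S3: S3--a-->S1 (seen), S3--b-->S2 (new), S3--c-->S3 (seen)
  visit S1: S1--a-->S1 (seen), S1--b-->S2 (seen), S1--c-->S0 (seen)
  visit S2: S2--a-->S2 (seen), S2--b-->S0 (seen), S2--c-->S3 (seen)

Answer: S0, S1, S2, S3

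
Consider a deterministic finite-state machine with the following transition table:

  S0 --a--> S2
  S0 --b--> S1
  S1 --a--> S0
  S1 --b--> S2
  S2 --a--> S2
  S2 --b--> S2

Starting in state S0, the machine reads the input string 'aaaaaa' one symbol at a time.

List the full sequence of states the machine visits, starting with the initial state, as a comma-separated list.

Start: S0
  read 'a': S0 --a--> S2
  read 'a': S2 --a--> S2
  read 'a': S2 --a--> S2
  read 'a': S2 --a--> S2
  read 'a': S2 --a--> S2
  read 'a': S2 --a--> S2

Answer: S0, S2, S2, S2, S2, S2, S2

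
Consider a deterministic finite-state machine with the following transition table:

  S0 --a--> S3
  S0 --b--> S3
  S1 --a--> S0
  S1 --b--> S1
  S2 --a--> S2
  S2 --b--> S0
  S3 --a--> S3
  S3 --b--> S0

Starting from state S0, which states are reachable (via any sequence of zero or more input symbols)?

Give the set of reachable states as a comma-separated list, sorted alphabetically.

BFS from S0:
  visit S0: S0--a-->S3 (new), S0--b-->S3 (seen)
  visit S3: S3--a-->S3 (seen), S3--b-->S0 (seen)

Answer: S0, S3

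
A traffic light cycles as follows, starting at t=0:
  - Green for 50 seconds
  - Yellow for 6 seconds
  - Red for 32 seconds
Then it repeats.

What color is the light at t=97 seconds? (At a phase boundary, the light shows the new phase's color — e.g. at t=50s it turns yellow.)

Cycle length = 50 + 6 + 32 = 88s
t = 97, phase_t = 97 mod 88 = 9
9 < 50 (green end) → GREEN

Answer: green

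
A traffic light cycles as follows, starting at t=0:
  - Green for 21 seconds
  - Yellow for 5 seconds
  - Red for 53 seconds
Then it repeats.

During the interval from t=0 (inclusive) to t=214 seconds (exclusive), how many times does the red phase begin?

Answer: 3

Derivation:
Cycle = 21+5+53 = 79s
red phase starts at t = k*79 + 26 for k=0,1,2,...
Need k*79+26 < 214 → k < 2.380
k ∈ {0, ..., 2} → 3 starts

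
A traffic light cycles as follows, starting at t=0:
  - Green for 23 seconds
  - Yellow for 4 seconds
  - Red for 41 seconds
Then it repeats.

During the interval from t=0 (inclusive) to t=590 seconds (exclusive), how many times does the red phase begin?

Answer: 9

Derivation:
Cycle = 23+4+41 = 68s
red phase starts at t = k*68 + 27 for k=0,1,2,...
Need k*68+27 < 590 → k < 8.279
k ∈ {0, ..., 8} → 9 starts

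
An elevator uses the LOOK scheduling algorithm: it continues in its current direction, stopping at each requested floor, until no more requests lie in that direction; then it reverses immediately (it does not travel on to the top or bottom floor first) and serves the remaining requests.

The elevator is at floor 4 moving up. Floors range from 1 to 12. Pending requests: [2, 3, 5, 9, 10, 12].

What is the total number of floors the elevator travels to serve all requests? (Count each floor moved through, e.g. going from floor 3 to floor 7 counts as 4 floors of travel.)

Answer: 18

Derivation:
Start at floor 4 moving up, LOOK stop order: [5, 9, 10, 12, 3, 2]
  4 → 5: |5-4| = 1, total = 1
  5 → 9: |9-5| = 4, total = 5
  9 → 10: |10-9| = 1, total = 6
  10 → 12: |12-10| = 2, total = 8
  12 → 3: |3-12| = 9, total = 17
  3 → 2: |2-3| = 1, total = 18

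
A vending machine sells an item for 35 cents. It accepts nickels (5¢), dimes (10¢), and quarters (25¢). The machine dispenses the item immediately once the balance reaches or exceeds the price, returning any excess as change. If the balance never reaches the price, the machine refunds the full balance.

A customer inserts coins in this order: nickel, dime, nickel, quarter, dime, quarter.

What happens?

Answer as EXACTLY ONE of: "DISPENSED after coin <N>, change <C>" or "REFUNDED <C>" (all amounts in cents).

Answer: DISPENSED after coin 4, change 10

Derivation:
Price: 35¢
Coin 1 (nickel, 5¢): balance = 5¢
Coin 2 (dime, 10¢): balance = 15¢
Coin 3 (nickel, 5¢): balance = 20¢
Coin 4 (quarter, 25¢): balance = 45¢
  → balance >= price → DISPENSE, change = 45 - 35 = 10¢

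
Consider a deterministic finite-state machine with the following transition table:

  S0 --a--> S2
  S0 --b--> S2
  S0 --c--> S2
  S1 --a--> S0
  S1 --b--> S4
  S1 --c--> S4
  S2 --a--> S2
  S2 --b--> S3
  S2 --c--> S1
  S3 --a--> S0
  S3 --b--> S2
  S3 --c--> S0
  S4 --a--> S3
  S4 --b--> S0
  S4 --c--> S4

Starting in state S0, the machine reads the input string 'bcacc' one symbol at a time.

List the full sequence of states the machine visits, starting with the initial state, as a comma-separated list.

Start: S0
  read 'b': S0 --b--> S2
  read 'c': S2 --c--> S1
  read 'a': S1 --a--> S0
  read 'c': S0 --c--> S2
  read 'c': S2 --c--> S1

Answer: S0, S2, S1, S0, S2, S1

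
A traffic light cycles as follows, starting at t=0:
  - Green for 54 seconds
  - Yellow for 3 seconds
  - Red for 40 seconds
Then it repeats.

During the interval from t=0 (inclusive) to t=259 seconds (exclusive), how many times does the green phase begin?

Cycle = 54+3+40 = 97s
green phase starts at t = k*97 + 0 for k=0,1,2,...
Need k*97+0 < 259 → k < 2.670
k ∈ {0, ..., 2} → 3 starts

Answer: 3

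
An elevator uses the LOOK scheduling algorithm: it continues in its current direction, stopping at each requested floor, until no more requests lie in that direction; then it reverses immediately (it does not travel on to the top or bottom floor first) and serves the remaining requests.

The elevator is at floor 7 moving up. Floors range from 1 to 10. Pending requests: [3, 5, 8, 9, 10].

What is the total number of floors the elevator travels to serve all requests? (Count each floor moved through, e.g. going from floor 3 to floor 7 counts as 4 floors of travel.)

Start at floor 7 moving up, LOOK stop order: [8, 9, 10, 5, 3]
  7 → 8: |8-7| = 1, total = 1
  8 → 9: |9-8| = 1, total = 2
  9 → 10: |10-9| = 1, total = 3
  10 → 5: |5-10| = 5, total = 8
  5 → 3: |3-5| = 2, total = 10

Answer: 10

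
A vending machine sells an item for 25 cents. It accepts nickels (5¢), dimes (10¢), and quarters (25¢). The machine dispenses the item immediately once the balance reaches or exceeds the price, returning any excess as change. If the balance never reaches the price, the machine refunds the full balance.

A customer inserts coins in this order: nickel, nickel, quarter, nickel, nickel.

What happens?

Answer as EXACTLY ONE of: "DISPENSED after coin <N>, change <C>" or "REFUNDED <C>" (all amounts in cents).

Answer: DISPENSED after coin 3, change 10

Derivation:
Price: 25¢
Coin 1 (nickel, 5¢): balance = 5¢
Coin 2 (nickel, 5¢): balance = 10¢
Coin 3 (quarter, 25¢): balance = 35¢
  → balance >= price → DISPENSE, change = 35 - 25 = 10¢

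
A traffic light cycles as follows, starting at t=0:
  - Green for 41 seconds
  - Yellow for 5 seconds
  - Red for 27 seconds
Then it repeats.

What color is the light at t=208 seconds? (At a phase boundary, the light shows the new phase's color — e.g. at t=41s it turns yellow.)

Answer: red

Derivation:
Cycle length = 41 + 5 + 27 = 73s
t = 208, phase_t = 208 mod 73 = 62
62 >= 46 → RED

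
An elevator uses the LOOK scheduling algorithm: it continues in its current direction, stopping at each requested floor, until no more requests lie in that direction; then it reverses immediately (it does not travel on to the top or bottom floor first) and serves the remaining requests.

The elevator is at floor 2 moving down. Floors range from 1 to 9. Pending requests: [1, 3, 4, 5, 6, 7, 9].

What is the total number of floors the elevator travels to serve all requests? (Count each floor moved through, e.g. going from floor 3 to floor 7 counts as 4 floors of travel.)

Answer: 9

Derivation:
Start at floor 2 moving down, LOOK stop order: [1, 3, 4, 5, 6, 7, 9]
  2 → 1: |1-2| = 1, total = 1
  1 → 3: |3-1| = 2, total = 3
  3 → 4: |4-3| = 1, total = 4
  4 → 5: |5-4| = 1, total = 5
  5 → 6: |6-5| = 1, total = 6
  6 → 7: |7-6| = 1, total = 7
  7 → 9: |9-7| = 2, total = 9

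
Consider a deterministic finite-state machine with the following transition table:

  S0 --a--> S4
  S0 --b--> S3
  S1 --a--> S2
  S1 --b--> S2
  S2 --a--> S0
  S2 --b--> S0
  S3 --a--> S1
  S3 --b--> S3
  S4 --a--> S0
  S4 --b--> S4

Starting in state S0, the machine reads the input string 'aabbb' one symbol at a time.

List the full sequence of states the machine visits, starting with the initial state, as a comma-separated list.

Answer: S0, S4, S0, S3, S3, S3

Derivation:
Start: S0
  read 'a': S0 --a--> S4
  read 'a': S4 --a--> S0
  read 'b': S0 --b--> S3
  read 'b': S3 --b--> S3
  read 'b': S3 --b--> S3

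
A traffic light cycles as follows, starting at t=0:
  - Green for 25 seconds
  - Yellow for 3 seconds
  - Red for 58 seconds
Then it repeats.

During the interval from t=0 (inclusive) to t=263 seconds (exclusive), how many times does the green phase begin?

Answer: 4

Derivation:
Cycle = 25+3+58 = 86s
green phase starts at t = k*86 + 0 for k=0,1,2,...
Need k*86+0 < 263 → k < 3.058
k ∈ {0, ..., 3} → 4 starts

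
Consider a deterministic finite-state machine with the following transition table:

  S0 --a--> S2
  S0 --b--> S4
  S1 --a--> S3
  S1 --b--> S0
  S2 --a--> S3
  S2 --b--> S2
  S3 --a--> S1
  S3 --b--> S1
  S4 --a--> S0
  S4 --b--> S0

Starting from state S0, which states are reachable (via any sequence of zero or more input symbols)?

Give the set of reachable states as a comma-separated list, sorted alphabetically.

BFS from S0:
  visit S0: S0--a-->S2 (new), S0--b-->S4 (new)
  visit S2: S2--a-->S3 (new), S2--b-->S2 (seen)
  visit S4: S4--a-->S0 (seen), S4--b-->S0 (seen)
  visit S3: S3--a-->S1 (new), S3--b-->S1 (seen)
  visit S1: S1--a-->S3 (seen), S1--b-->S0 (seen)

Answer: S0, S1, S2, S3, S4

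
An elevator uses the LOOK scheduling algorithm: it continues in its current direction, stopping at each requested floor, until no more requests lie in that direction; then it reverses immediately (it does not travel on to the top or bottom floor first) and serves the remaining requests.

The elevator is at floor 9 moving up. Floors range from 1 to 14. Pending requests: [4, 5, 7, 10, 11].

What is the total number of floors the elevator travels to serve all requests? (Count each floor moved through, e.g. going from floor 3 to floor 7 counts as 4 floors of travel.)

Answer: 9

Derivation:
Start at floor 9 moving up, LOOK stop order: [10, 11, 7, 5, 4]
  9 → 10: |10-9| = 1, total = 1
  10 → 11: |11-10| = 1, total = 2
  11 → 7: |7-11| = 4, total = 6
  7 → 5: |5-7| = 2, total = 8
  5 → 4: |4-5| = 1, total = 9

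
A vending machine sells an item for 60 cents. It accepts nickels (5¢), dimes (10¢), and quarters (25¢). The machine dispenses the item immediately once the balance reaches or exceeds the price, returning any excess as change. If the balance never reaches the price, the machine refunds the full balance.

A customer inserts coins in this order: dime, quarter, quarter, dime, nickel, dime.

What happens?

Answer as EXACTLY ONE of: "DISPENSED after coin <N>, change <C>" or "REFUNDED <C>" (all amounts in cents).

Answer: DISPENSED after coin 3, change 0

Derivation:
Price: 60¢
Coin 1 (dime, 10¢): balance = 10¢
Coin 2 (quarter, 25¢): balance = 35¢
Coin 3 (quarter, 25¢): balance = 60¢
  → balance >= price → DISPENSE, change = 60 - 60 = 0¢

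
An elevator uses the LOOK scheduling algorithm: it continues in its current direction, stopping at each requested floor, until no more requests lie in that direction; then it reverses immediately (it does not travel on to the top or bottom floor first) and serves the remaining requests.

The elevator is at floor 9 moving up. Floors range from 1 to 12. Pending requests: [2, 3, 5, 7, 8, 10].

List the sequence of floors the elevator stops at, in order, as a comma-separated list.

Answer: 10, 8, 7, 5, 3, 2

Derivation:
Current: 9, moving UP
Serve above first (ascending): [10]
Then reverse, serve below (descending): [8, 7, 5, 3, 2]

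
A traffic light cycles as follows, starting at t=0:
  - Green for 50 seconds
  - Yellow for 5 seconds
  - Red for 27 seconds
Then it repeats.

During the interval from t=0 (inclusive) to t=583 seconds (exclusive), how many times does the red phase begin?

Cycle = 50+5+27 = 82s
red phase starts at t = k*82 + 55 for k=0,1,2,...
Need k*82+55 < 583 → k < 6.439
k ∈ {0, ..., 6} → 7 starts

Answer: 7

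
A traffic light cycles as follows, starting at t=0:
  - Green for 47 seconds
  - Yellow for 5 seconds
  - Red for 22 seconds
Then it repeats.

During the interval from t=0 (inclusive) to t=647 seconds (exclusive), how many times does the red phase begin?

Cycle = 47+5+22 = 74s
red phase starts at t = k*74 + 52 for k=0,1,2,...
Need k*74+52 < 647 → k < 8.041
k ∈ {0, ..., 8} → 9 starts

Answer: 9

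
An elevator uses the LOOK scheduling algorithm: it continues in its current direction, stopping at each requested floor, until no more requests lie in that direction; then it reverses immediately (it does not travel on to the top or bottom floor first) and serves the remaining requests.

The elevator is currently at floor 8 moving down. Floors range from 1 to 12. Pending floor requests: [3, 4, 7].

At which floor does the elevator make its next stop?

Current floor: 8, direction: down
Requests above: []
Requests below: [3, 4, 7]
Moving down and requests lie below → nearest below is max([3, 4, 7]) = 7

Answer: 7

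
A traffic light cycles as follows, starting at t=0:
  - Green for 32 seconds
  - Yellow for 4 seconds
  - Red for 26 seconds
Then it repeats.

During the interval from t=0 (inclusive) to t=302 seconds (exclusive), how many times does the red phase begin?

Cycle = 32+4+26 = 62s
red phase starts at t = k*62 + 36 for k=0,1,2,...
Need k*62+36 < 302 → k < 4.290
k ∈ {0, ..., 4} → 5 starts

Answer: 5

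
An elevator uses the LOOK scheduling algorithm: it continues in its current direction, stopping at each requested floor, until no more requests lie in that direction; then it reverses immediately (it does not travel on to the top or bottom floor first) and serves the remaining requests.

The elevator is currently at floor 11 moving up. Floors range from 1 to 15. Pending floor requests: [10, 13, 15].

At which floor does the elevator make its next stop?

Answer: 13

Derivation:
Current floor: 11, direction: up
Requests above: [13, 15]
Requests below: [10]
Moving up and requests lie above → nearest above is min([13, 15]) = 13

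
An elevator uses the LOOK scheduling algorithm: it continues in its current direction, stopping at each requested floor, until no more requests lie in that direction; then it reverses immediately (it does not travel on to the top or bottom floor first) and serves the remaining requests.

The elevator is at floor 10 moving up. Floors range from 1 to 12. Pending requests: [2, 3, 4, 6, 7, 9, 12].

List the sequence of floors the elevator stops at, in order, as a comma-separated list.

Current: 10, moving UP
Serve above first (ascending): [12]
Then reverse, serve below (descending): [9, 7, 6, 4, 3, 2]

Answer: 12, 9, 7, 6, 4, 3, 2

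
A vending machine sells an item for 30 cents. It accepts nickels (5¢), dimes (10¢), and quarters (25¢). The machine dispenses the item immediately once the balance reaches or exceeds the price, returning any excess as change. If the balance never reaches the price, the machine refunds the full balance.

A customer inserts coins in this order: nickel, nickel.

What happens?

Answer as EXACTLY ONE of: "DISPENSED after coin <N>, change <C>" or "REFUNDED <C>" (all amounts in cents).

Answer: REFUNDED 10

Derivation:
Price: 30¢
Coin 1 (nickel, 5¢): balance = 5¢
Coin 2 (nickel, 5¢): balance = 10¢
All coins inserted, balance 10¢ < price 30¢ → REFUND 10¢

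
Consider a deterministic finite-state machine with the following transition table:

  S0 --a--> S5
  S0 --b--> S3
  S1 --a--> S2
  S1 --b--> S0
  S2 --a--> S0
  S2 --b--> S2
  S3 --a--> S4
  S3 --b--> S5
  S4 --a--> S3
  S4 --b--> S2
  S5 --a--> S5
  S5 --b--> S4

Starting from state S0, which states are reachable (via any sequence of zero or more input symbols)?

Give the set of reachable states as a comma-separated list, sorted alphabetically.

BFS from S0:
  visit S0: S0--a-->S5 (new), S0--b-->S3 (new)
  visit S5: S5--a-->S5 (seen), S5--b-->S4 (new)
  visit S3: S3--a-->S4 (seen), S3--b-->S5 (seen)
  visit S4: S4--a-->S3 (seen), S4--b-->S2 (new)
  visit S2: S2--a-->S0 (seen), S2--b-->S2 (seen)

Answer: S0, S2, S3, S4, S5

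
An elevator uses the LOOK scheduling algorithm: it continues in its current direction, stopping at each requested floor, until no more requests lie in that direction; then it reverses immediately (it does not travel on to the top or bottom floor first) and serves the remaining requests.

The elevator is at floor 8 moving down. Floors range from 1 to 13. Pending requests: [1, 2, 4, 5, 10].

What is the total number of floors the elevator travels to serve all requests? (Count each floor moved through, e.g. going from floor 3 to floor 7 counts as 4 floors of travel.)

Answer: 16

Derivation:
Start at floor 8 moving down, LOOK stop order: [5, 4, 2, 1, 10]
  8 → 5: |5-8| = 3, total = 3
  5 → 4: |4-5| = 1, total = 4
  4 → 2: |2-4| = 2, total = 6
  2 → 1: |1-2| = 1, total = 7
  1 → 10: |10-1| = 9, total = 16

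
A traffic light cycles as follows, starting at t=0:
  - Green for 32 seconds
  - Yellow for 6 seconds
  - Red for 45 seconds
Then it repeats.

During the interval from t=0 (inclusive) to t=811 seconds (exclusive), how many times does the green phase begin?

Cycle = 32+6+45 = 83s
green phase starts at t = k*83 + 0 for k=0,1,2,...
Need k*83+0 < 811 → k < 9.771
k ∈ {0, ..., 9} → 10 starts

Answer: 10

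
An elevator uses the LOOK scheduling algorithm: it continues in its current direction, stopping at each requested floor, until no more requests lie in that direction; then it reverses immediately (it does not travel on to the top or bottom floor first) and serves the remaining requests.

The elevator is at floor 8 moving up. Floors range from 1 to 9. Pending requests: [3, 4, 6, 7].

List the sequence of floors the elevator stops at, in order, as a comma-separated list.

Answer: 7, 6, 4, 3

Derivation:
Current: 8, moving UP
Serve above first (ascending): []
Then reverse, serve below (descending): [7, 6, 4, 3]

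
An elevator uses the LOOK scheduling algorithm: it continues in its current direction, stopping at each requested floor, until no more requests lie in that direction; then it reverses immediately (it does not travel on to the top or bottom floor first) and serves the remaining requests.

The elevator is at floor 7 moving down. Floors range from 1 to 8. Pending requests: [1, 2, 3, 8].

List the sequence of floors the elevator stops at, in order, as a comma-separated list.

Current: 7, moving DOWN
Serve below first (descending): [3, 2, 1]
Then reverse, serve above (ascending): [8]

Answer: 3, 2, 1, 8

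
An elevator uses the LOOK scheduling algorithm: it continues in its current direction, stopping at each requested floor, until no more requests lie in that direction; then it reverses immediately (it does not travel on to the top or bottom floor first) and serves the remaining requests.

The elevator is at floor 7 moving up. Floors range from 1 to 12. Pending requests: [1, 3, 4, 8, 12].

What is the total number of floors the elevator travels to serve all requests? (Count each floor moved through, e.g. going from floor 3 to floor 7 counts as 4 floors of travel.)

Answer: 16

Derivation:
Start at floor 7 moving up, LOOK stop order: [8, 12, 4, 3, 1]
  7 → 8: |8-7| = 1, total = 1
  8 → 12: |12-8| = 4, total = 5
  12 → 4: |4-12| = 8, total = 13
  4 → 3: |3-4| = 1, total = 14
  3 → 1: |1-3| = 2, total = 16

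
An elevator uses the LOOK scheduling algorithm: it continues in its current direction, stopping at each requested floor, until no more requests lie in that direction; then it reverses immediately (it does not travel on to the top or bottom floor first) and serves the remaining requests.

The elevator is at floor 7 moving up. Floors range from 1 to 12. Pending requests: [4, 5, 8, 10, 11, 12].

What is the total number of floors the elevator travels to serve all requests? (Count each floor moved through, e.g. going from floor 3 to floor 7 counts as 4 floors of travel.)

Start at floor 7 moving up, LOOK stop order: [8, 10, 11, 12, 5, 4]
  7 → 8: |8-7| = 1, total = 1
  8 → 10: |10-8| = 2, total = 3
  10 → 11: |11-10| = 1, total = 4
  11 → 12: |12-11| = 1, total = 5
  12 → 5: |5-12| = 7, total = 12
  5 → 4: |4-5| = 1, total = 13

Answer: 13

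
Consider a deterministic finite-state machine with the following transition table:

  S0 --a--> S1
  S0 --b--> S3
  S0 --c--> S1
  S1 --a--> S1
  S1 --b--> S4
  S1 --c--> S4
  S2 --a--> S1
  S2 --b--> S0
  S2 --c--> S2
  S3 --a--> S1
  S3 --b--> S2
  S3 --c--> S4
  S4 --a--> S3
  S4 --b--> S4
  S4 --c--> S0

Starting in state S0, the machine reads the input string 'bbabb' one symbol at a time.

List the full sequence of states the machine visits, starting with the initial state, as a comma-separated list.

Answer: S0, S3, S2, S1, S4, S4

Derivation:
Start: S0
  read 'b': S0 --b--> S3
  read 'b': S3 --b--> S2
  read 'a': S2 --a--> S1
  read 'b': S1 --b--> S4
  read 'b': S4 --b--> S4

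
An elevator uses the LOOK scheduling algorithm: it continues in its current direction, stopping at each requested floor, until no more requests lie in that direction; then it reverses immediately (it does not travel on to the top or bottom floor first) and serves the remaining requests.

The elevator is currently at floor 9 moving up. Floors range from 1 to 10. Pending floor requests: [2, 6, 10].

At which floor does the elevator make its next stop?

Answer: 10

Derivation:
Current floor: 9, direction: up
Requests above: [10]
Requests below: [2, 6]
Moving up and requests lie above → nearest above is min([10]) = 10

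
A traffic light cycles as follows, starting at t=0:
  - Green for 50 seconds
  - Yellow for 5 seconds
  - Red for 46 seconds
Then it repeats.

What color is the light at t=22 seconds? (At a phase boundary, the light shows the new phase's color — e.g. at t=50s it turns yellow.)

Cycle length = 50 + 5 + 46 = 101s
t = 22, phase_t = 22 mod 101 = 22
22 < 50 (green end) → GREEN

Answer: green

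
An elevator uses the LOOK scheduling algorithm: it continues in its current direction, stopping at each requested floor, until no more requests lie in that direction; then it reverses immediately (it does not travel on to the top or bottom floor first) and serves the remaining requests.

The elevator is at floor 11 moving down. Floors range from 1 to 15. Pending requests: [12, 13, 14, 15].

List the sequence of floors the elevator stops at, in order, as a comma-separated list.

Current: 11, moving DOWN
Serve below first (descending): []
Then reverse, serve above (ascending): [12, 13, 14, 15]

Answer: 12, 13, 14, 15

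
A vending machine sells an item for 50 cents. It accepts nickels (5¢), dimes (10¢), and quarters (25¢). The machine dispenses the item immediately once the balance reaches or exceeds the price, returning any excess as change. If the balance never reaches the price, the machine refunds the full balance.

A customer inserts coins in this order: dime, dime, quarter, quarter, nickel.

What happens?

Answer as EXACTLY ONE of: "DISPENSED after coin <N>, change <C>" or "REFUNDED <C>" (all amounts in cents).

Price: 50¢
Coin 1 (dime, 10¢): balance = 10¢
Coin 2 (dime, 10¢): balance = 20¢
Coin 3 (quarter, 25¢): balance = 45¢
Coin 4 (quarter, 25¢): balance = 70¢
  → balance >= price → DISPENSE, change = 70 - 50 = 20¢

Answer: DISPENSED after coin 4, change 20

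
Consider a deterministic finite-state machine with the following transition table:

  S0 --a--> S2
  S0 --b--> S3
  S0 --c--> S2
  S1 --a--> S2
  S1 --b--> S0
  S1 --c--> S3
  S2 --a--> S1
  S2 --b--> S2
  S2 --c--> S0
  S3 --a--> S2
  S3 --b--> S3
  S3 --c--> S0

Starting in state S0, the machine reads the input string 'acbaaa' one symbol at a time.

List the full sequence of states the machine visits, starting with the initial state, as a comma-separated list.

Start: S0
  read 'a': S0 --a--> S2
  read 'c': S2 --c--> S0
  read 'b': S0 --b--> S3
  read 'a': S3 --a--> S2
  read 'a': S2 --a--> S1
  read 'a': S1 --a--> S2

Answer: S0, S2, S0, S3, S2, S1, S2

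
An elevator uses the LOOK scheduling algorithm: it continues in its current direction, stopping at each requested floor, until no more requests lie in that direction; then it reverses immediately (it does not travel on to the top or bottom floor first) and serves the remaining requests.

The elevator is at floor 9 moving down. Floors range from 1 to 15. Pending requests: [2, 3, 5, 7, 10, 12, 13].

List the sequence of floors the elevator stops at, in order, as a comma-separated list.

Answer: 7, 5, 3, 2, 10, 12, 13

Derivation:
Current: 9, moving DOWN
Serve below first (descending): [7, 5, 3, 2]
Then reverse, serve above (ascending): [10, 12, 13]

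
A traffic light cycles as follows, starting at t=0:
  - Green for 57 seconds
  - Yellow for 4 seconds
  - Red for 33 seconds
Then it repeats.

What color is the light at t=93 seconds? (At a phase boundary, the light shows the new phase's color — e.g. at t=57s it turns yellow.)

Answer: red

Derivation:
Cycle length = 57 + 4 + 33 = 94s
t = 93, phase_t = 93 mod 94 = 93
93 >= 61 → RED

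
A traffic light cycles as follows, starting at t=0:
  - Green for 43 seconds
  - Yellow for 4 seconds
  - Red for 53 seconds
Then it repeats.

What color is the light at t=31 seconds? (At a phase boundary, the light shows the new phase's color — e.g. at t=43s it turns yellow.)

Cycle length = 43 + 4 + 53 = 100s
t = 31, phase_t = 31 mod 100 = 31
31 < 43 (green end) → GREEN

Answer: green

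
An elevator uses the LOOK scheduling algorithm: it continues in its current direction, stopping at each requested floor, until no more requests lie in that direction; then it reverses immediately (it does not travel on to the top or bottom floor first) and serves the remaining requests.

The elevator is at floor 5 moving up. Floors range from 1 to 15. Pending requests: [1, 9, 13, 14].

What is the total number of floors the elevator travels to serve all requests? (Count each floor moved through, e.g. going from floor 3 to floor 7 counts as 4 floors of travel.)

Start at floor 5 moving up, LOOK stop order: [9, 13, 14, 1]
  5 → 9: |9-5| = 4, total = 4
  9 → 13: |13-9| = 4, total = 8
  13 → 14: |14-13| = 1, total = 9
  14 → 1: |1-14| = 13, total = 22

Answer: 22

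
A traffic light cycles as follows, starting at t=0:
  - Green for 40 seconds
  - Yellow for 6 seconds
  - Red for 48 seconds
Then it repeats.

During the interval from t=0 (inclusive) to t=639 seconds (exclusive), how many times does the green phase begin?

Answer: 7

Derivation:
Cycle = 40+6+48 = 94s
green phase starts at t = k*94 + 0 for k=0,1,2,...
Need k*94+0 < 639 → k < 6.798
k ∈ {0, ..., 6} → 7 starts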